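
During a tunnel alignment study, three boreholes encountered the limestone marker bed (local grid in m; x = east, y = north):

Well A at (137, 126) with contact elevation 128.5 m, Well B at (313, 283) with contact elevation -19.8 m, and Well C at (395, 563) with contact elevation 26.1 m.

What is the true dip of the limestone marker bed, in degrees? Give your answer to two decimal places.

Two edge vectors: Well A→Well B = (176, 157, -148.3), Well A→Well C = (258, 437, -102.4).
Normal n = (Well A→Well B) × (Well A→Well C) = (48730.3, -20239, 36406).
So ∂z/∂x = −n_x/n_z = −1.33852 and ∂z/∂y = −n_y/n_z = 0.55592.
Gradient magnitude |∇z| = √(a² + b²) = √(1.79165 + 0.30905) = 1.44938.
True dip = arctan(1.44938) = 55.40°, dipping toward ESE (azimuth ≈ 113°).

55.40°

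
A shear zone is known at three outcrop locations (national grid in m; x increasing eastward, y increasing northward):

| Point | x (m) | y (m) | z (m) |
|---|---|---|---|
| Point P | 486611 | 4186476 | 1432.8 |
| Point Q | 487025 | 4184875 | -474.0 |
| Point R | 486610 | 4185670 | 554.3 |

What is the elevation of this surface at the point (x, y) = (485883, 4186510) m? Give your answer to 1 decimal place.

Let the plane be z = a·x + b·y + c.
Point Q−Point P: 414a − 1601b = −1906.8;  Point R−Point P: −1a − 806b = −878.5.
Solving gives a = −0.388929717, b = 1.090432915.
Then c = 1432.8 − a·486611 − b·4186476 = −4374380.95.
At (485883, 4186510): z = −188974.3 + 4565108.3 − 4374380.95 = 1753.0 m.

1753.0 m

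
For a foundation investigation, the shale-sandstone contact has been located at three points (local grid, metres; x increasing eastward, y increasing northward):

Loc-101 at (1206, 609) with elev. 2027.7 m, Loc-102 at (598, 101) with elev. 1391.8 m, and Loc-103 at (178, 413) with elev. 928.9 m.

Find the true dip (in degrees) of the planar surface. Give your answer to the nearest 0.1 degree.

Two edge vectors: Loc-101→Loc-102 = (-608, -508, -635.9), Loc-101→Loc-103 = (-1028, -196, -1098.8).
Normal n = (Loc-101→Loc-102) × (Loc-101→Loc-103) = (433554, -14365.2, -403056).
So ∂z/∂x = −n_x/n_z = 1.07567 and ∂z/∂y = −n_y/n_z = −0.03564.
Gradient magnitude |∇z| = √(a² + b²) = √(1.15706 + 0.00127) = 1.07626.
True dip = arctan(1.07626) = 47.1°, dipping toward W (azimuth ≈ 272°).

47.1°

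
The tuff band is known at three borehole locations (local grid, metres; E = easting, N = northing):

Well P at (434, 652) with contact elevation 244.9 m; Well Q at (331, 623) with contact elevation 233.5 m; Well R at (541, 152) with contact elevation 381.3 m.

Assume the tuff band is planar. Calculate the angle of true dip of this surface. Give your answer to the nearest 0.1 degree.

Let the plane be z = a·E + b·N + c.
Well Q−Well P: −103a − 29b = −11.4;  Well R−Well P: 107a − 500b = 136.4.
Solving gives a = 0.17683, b = −0.23496.
Gradient magnitude |∇z| = √(a² + b²) = √(0.03127 + 0.05521) = 0.29407.
True dip = arctan(0.29407) = 16.4°, dipping toward NW (azimuth ≈ 323°).

16.4°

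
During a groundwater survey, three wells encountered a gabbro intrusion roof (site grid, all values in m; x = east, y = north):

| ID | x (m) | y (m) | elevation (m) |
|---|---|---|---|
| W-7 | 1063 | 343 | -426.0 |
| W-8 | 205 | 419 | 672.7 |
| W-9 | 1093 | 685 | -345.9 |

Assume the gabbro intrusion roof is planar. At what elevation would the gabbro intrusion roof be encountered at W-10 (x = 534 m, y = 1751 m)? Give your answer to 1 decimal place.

719.5 m

Let the plane be z = a·x + b·y + c.
W-8−W-7: −858a + 76b = 1098.7;  W-9−W-7: 30a + 342b = 80.1.
Solving gives a = −1.250077, b = 0.343866.
Then c = -426 − a·1063 − b·343 = 784.89.
At (534, 1751): z = −667.5 + 602.1 + 784.89 = 719.5 m.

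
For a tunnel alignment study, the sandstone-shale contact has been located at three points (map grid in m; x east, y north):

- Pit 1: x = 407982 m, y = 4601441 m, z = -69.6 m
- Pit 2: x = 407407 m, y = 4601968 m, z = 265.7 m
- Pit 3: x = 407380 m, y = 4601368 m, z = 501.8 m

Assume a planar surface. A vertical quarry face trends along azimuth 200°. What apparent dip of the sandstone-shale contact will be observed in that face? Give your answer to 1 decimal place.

32.7°

Let the plane be z = a·x + b·y + c.
Pit 2−Pit 1: −575a + 527b = 335.3;  Pit 3−Pit 1: −602a − 73b = 571.4.
Solving gives a = −0.90640, b = −0.35271.
Unit vector along 200° is (sin 200°, cos 200°) = (-0.3420, -0.9397).
Slope in that direction = a·(-0.3420) + b·(-0.9397) = 0.64145.
Apparent dip = arctan|0.64145| = 32.7° (true dip is 44.2°, so apparent ≤ true as expected).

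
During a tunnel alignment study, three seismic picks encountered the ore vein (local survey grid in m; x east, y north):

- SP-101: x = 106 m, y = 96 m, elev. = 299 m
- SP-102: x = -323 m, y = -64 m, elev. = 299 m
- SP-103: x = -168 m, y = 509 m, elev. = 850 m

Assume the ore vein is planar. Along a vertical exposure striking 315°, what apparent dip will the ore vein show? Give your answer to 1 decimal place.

46.1°

Two edge vectors: SP-101→SP-102 = (-429, -160, 0), SP-101→SP-103 = (-274, 413, 551).
Normal n = (SP-101→SP-102) × (SP-101→SP-103) = (-88160, 236379, -221017).
So ∂z/∂x = −n_x/n_z = −0.39888 and ∂z/∂y = −n_y/n_z = 1.06951.
Unit vector along 315° is (sin 315°, cos 315°) = (-0.7071, 0.7071).
Slope in that direction = a·(-0.7071) + b·(0.7071) = 1.03831.
Apparent dip = arctan|1.03831| = 46.1° (true dip is 48.8°, so apparent ≤ true as expected).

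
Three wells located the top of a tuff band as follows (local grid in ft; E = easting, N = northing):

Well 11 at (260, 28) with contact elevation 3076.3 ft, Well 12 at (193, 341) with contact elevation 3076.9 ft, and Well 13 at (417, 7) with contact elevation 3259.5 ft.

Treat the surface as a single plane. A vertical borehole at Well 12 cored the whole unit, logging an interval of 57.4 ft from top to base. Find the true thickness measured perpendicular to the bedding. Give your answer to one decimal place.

36.2 ft

Two edge vectors: Well 11→Well 12 = (-67, 313, 0.6), Well 11→Well 13 = (157, -21, 183.2).
Normal n = (Well 11→Well 12) × (Well 11→Well 13) = (57354.2, 12368.6, -47734).
So ∂z/∂E = −n_x/n_z = 1.20154 and ∂z/∂N = −n_y/n_z = 0.25912.
|∇z| = √(a²+b²) = 1.22916, so dip δ = arctan(1.22916) = 50.87°.
True thickness = vertical thickness × cos δ = 57.4 × cos 50.87° = 36.2 ft.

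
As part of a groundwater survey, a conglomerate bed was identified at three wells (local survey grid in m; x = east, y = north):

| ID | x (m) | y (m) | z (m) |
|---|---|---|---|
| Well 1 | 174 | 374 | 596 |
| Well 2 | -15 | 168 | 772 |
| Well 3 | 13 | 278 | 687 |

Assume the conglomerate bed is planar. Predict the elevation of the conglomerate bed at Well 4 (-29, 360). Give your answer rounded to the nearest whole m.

631 m

Two edge vectors: Well 1→Well 2 = (-189, -206, 176), Well 1→Well 3 = (-161, -96, 91).
Normal n = (Well 1→Well 2) × (Well 1→Well 3) = (-1850, -11137, -15022).
So ∂z/∂x = −n_x/n_z = −0.12315 and ∂z/∂y = −n_y/n_z = −0.74138.
Intercept c from Well 1: 596 + 21.43 + 277.28 = 894.70.
At (-29, 360): z = 3.6 − 266.9 + 894.70 = 631.4 m.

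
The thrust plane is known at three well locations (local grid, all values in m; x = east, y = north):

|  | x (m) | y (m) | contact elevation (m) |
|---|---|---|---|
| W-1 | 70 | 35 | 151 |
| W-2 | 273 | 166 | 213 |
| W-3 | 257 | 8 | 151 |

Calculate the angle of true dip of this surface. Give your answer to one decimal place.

21.3°

Two edge vectors: W-1→W-2 = (203, 131, 62), W-1→W-3 = (187, -27, 0).
Normal n = (W-1→W-2) × (W-1→W-3) = (1674, 11594, -29978).
So ∂z/∂x = −n_x/n_z = 0.05584 and ∂z/∂y = −n_y/n_z = 0.38675.
Gradient magnitude |∇z| = √(a² + b²) = √(0.00312 + 0.14958) = 0.39076.
True dip = arctan(0.39076) = 21.3°, dipping toward S (azimuth ≈ 188°).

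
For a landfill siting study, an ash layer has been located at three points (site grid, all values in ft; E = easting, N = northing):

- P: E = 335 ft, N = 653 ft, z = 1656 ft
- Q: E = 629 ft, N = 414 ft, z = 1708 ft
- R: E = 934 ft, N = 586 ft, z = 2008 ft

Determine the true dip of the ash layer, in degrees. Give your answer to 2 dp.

41.27°

Two edge vectors: P→Q = (294, -239, 52), P→R = (599, -67, 352).
Normal n = (P→Q) × (P→R) = (-80644, -72340, 123463).
So ∂z/∂E = −n_x/n_z = 0.65318 and ∂z/∂N = −n_y/n_z = 0.58592.
Gradient magnitude |∇z| = √(a² + b²) = √(0.42665 + 0.34331) = 0.87747.
True dip = arctan(0.87747) = 41.27°, dipping toward SW (azimuth ≈ 228°).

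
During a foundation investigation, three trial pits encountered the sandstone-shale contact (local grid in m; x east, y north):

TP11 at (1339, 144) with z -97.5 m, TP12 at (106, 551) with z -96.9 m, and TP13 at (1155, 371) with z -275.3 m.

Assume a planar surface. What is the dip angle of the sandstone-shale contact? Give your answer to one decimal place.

48.4°

Two edge vectors: TP11→TP12 = (-1233, 407, 0.6), TP11→TP13 = (-184, 227, -177.8).
Normal n = (TP11→TP12) × (TP11→TP13) = (-72500.8, -219337.8, -205003).
So ∂z/∂x = −n_x/n_z = −0.35366 and ∂z/∂y = −n_y/n_z = −1.06992.
Gradient magnitude |∇z| = √(a² + b²) = √(0.12507 + 1.14474) = 1.12686.
True dip = arctan(1.12686) = 48.4°, dipping toward NNE (azimuth ≈ 018°).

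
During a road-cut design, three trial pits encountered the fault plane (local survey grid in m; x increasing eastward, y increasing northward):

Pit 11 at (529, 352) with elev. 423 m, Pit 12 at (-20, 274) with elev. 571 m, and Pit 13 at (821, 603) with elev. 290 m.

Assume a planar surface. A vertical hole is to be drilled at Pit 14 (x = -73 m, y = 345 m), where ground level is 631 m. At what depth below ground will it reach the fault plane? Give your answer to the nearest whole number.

Two edge vectors: Pit 11→Pit 12 = (-549, -78, 148), Pit 11→Pit 13 = (292, 251, -133).
Normal n = (Pit 11→Pit 12) × (Pit 11→Pit 13) = (-26774, -29801, -115023).
So ∂z/∂x = −n_x/n_z = −0.23277 and ∂z/∂y = −n_y/n_z = −0.25909.
Intercept c from Pit 11: 423 + 123.14 + 91.20 = 637.33.
At (-73, 345): z_contact = 17.0 − 89.4 + 637.33 = 564.9 m.
Depth below ground = 631 − 564.9 = 66 m.

66 m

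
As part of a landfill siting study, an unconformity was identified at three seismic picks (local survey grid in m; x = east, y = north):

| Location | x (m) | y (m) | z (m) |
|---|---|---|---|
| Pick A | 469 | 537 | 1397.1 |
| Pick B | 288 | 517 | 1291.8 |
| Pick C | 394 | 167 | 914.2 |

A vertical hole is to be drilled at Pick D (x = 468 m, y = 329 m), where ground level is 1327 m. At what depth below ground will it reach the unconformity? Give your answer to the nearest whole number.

Let the plane be z = a·x + b·y + c.
Pick B−Pick A: −181a − 20b = −105.3;  Pick C−Pick A: −75a − 370b = −482.9.
Solving gives a = 0.44758, b = 1.21441.
Then c = 1397.1 − a·469 − b·537 = 535.05.
At (468, 329): z_contact = 209.5 + 399.5 + 535.05 = 1144.1 m.
Depth below ground = 1327 − 1144.1 = 183 m.

183 m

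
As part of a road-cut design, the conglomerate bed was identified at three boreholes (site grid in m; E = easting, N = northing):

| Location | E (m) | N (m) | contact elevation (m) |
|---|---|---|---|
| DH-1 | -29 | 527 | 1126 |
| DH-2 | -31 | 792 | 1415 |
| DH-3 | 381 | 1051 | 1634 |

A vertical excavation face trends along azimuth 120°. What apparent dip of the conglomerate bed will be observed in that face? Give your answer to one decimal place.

Let the plane be z = a·E + b·N + c.
DH-2−DH-1: −2a + 265b = 289;  DH-3−DH-1: 410a + 524b = 508.
Solving gives a = −0.15329, b = 1.08941.
Unit vector along 120° is (sin 120°, cos 120°) = (0.8660, -0.5000).
Slope in that direction = a·(0.8660) + b·(-0.5000) = −0.67746.
Apparent dip = arctan|0.67746| = 34.1° (true dip is 47.7°, so apparent ≤ true as expected).

34.1°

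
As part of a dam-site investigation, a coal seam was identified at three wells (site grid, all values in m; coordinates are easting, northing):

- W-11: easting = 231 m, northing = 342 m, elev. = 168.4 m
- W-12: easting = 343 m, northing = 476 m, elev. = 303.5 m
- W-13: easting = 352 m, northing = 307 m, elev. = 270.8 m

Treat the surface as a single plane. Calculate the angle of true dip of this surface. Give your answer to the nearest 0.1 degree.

Two edge vectors: W-11→W-12 = (112, 134, 135.1), W-11→W-13 = (121, -35, 102.4).
Normal n = (W-11→W-12) × (W-11→W-13) = (18450.1, 4878.3, -20134).
So ∂z/∂easting = −n_x/n_z = 0.91637 and ∂z/∂northing = −n_y/n_z = 0.24229.
Gradient magnitude |∇z| = √(a² + b²) = √(0.83973 + 0.05871) = 0.94786.
True dip = arctan(0.94786) = 43.5°, dipping toward WSW (azimuth ≈ 255°).

43.5°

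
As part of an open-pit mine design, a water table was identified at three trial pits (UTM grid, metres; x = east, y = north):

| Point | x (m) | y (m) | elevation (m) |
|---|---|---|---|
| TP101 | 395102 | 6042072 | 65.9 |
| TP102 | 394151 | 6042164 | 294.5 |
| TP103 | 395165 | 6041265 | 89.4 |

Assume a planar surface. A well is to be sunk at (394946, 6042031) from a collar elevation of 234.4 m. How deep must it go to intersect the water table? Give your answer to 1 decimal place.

Two edge vectors: TP101→TP102 = (-951, 92, 228.6), TP101→TP103 = (63, -807, 23.5).
Normal n = (TP101→TP102) × (TP101→TP103) = (186642.2, 36750.3, 761661).
So ∂z/∂x = −n_x/n_z = −0.245046287 and ∂z/∂y = −n_y/n_z = −0.048250206.
Intercept c from TP101: 65.9 + 96818.28 + 291531.22 = 388415.40.
At (394946, 6042031): z_contact = −96780.05 − 291529.24 + 388415.40 = 106.11 m.
Depth below ground = 234.4 − 106.11 = 128.3 m.

128.3 m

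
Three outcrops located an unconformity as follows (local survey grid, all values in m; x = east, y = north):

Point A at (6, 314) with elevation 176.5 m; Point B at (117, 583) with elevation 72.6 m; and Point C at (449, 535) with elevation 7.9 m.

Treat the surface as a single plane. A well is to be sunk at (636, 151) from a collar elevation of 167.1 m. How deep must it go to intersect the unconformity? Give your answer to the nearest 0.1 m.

92.6 m

Let the plane be z = a·x + b·y + c.
Point B−Point A: 111a + 269b = −103.9;  Point C−Point A: 443a + 221b = −168.6.
Solving gives a = −0.23661, b = −0.28861.
Then c = 176.5 − a·6 − b·314 = 268.54.
At (636, 151): z_contact = −150.48 − 43.58 + 268.54 = 74.48 m.
Depth below ground = 167.1 − 74.48 = 92.6 m.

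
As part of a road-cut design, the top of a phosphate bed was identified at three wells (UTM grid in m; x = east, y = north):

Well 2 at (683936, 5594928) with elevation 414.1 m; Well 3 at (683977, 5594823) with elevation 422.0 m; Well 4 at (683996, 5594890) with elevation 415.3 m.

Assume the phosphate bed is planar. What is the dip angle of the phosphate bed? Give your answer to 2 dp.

5.53°

Two edge vectors: Well 2→Well 3 = (41, -105, 7.9), Well 2→Well 4 = (60, -38, 1.2).
Normal n = (Well 2→Well 3) × (Well 2→Well 4) = (174.2, 424.8, 4742).
So ∂z/∂x = −n_x/n_z = −0.03674 and ∂z/∂y = −n_y/n_z = −0.08958.
Gradient magnitude |∇z| = √(a² + b²) = √(0.00135 + 0.00803) = 0.09682.
True dip = arctan(0.09682) = 5.53°, dipping toward NNE (azimuth ≈ 022°).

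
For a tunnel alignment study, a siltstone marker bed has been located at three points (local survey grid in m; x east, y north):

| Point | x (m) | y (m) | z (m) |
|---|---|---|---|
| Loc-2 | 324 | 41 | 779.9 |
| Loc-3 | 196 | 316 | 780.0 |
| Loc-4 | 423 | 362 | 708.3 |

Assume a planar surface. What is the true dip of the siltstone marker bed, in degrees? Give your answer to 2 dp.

17.66°

Two edge vectors: Loc-2→Loc-3 = (-128, 275, 0.1), Loc-2→Loc-4 = (99, 321, -71.6).
Normal n = (Loc-2→Loc-3) × (Loc-2→Loc-4) = (-19722.1, -9154.9, -68313).
So ∂z/∂x = −n_x/n_z = −0.28870 and ∂z/∂y = −n_y/n_z = −0.13401.
Gradient magnitude |∇z| = √(a² + b²) = √(0.08335 + 0.01796) = 0.31829.
True dip = arctan(0.31829) = 17.66°, dipping toward ENE (azimuth ≈ 065°).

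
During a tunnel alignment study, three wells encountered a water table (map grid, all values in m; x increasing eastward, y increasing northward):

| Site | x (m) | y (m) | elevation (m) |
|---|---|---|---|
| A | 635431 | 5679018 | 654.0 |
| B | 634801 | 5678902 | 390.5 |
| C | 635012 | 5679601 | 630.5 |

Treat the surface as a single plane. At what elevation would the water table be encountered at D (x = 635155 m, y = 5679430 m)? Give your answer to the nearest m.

645 m

Two edge vectors: A→B = (-630, -116, -263.5), A→C = (-419, 583, -23.5).
Normal n = (A→B) × (A→C) = (156346.5, 95601.5, -415894).
So ∂z/∂x = −n_x/n_z = 0.37592872 and ∂z/∂y = −n_y/n_z = 0.22986987.
Intercept c from A: 654 − 238876.76 − 1305435.13 = −1543657.90.
At (635155, 5679430): z = 238773.0 + 1305529.8 − 1543657.90 = 645.0 m.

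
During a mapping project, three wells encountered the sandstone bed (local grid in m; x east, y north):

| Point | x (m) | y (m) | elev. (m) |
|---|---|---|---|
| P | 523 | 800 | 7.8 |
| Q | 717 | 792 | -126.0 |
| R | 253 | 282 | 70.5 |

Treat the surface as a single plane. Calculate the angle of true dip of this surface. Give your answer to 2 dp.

35.72°

Let the plane be z = a·x + b·y + c.
Q−P: 194a − 8b = −133.8;  R−P: −270a − 518b = 62.7.
Solving gives a = −0.68006, b = 0.23343.
Gradient magnitude |∇z| = √(a² + b²) = √(0.46249 + 0.05449) = 0.71901.
True dip = arctan(0.71901) = 35.72°, dipping toward ESE (azimuth ≈ 109°).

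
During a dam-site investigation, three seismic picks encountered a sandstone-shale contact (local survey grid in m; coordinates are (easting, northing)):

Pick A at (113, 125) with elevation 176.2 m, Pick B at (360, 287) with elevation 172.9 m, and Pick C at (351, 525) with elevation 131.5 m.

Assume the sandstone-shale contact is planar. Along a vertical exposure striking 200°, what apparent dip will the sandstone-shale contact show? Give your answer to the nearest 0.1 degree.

Let the plane be z = a·E + b·N + c.
Pick B−Pick A: 247a + 162b = −3.3;  Pick C−Pick A: 238a + 400b = −44.7.
Solving gives a = 0.09829, b = −0.17023.
Unit vector along 200° is (sin 200°, cos 200°) = (-0.3420, -0.9397).
Slope in that direction = a·(-0.3420) + b·(-0.9397) = 0.12635.
Apparent dip = arctan|0.12635| = 7.2° (true dip is 11.1°, so apparent ≤ true as expected).

7.2°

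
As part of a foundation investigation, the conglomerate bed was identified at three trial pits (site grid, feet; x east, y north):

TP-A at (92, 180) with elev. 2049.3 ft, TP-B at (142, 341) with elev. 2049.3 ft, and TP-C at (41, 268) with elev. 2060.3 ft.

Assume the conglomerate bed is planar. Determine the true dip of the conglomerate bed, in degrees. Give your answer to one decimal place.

8.4°

Let the plane be z = a·x + b·y + c.
TP-B−TP-A: 50a + 161b = 0;  TP-C−TP-A: −51a + 88b = 11.
Solving gives a = −0.14043, b = 0.04361.
Gradient magnitude |∇z| = √(a² + b²) = √(0.01972 + 0.00190) = 0.14705.
True dip = arctan(0.14705) = 8.4°, dipping toward ESE (azimuth ≈ 107°).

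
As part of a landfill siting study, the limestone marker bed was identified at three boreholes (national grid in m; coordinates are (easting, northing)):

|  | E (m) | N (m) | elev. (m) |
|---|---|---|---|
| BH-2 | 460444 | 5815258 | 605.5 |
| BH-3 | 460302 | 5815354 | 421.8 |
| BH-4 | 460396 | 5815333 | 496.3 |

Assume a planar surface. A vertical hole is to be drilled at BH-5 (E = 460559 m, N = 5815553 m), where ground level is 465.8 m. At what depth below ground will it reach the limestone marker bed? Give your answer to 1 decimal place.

Two edge vectors: BH-2→BH-3 = (-142, 96, -183.7), BH-2→BH-4 = (-48, 75, -109.2).
Normal n = (BH-2→BH-3) × (BH-2→BH-4) = (3294.3, -6688.8, -6042).
So ∂z/∂E = −n_x/n_z = 0.545233366 and ∂z/∂N = −n_y/n_z = −1.107050645.
Intercept c from BH-2: 605.5 − 251049.43 + 6437785.12 = 6187341.19.
At (460559, 5815553): z_contact = 251112.13 − 6438111.70 + 6187341.19 = 341.62 m.
Depth below ground = 465.8 − 341.62 = 124.2 m.

124.2 m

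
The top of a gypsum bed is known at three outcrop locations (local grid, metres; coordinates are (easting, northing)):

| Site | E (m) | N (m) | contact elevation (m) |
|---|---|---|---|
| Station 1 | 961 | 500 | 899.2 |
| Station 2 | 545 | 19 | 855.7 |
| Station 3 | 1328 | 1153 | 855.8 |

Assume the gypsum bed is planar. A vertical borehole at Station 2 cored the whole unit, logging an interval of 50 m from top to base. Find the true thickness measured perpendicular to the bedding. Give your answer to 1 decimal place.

Two edge vectors: Station 1→Station 2 = (-416, -481, -43.5), Station 1→Station 3 = (367, 653, -43.4).
Normal n = (Station 1→Station 2) × (Station 1→Station 3) = (49280.9, -34018.9, -95121).
So ∂z/∂E = −n_x/n_z = 0.51809 and ∂z/∂N = −n_y/n_z = −0.35764.
|∇z| = √(a²+b²) = 0.62954, so dip δ = arctan(0.62954) = 32.19°.
True thickness = vertical thickness × cos δ = 50 × cos 32.19° = 42.3 m.

42.3 m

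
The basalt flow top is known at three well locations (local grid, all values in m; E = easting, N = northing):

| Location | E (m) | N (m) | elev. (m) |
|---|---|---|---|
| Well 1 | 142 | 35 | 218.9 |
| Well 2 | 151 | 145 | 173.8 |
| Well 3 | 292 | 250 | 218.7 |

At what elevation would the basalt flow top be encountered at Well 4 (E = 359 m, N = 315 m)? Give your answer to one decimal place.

Let the plane be z = a·E + b·N + c.
Well 2−Well 1: 9a + 110b = −45.1;  Well 3−Well 1: 150a + 215b = −0.2.
Solving gives a = 0.66423, b = −0.46435.
Then c = 218.9 − a·142 − b·35 = 140.83.
At (359, 315): z = 238.5 − 146.3 + 140.83 = 233.0 m.

233.0 m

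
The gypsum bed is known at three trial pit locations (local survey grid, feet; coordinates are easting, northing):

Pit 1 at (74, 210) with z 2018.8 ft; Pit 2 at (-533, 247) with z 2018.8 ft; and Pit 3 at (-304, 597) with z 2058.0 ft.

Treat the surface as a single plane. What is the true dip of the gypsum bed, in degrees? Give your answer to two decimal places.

6.16°

Let the plane be z = a·easting + b·northing + c.
Pit 2−Pit 1: −607a + 37b = 0;  Pit 3−Pit 1: −378a + 387b = 39.2.
Solving gives a = 0.00657, b = 0.10770.
Gradient magnitude |∇z| = √(a² + b²) = √(0.00004 + 0.01160) = 0.10790.
True dip = arctan(0.10790) = 6.16°, dipping toward S (azimuth ≈ 183°).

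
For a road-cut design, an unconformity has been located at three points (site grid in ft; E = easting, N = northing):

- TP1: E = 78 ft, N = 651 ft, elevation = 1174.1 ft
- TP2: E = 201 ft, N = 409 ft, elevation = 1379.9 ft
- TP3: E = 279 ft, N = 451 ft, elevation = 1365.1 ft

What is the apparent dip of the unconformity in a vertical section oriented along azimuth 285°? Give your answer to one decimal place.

Two edge vectors: TP1→TP2 = (123, -242, 205.8), TP1→TP3 = (201, -200, 191).
Normal n = (TP1→TP2) × (TP1→TP3) = (-5062, 17872.8, 24042).
So ∂z/∂E = −n_x/n_z = 0.21055 and ∂z/∂N = −n_y/n_z = −0.74340.
Unit vector along 285° is (sin 285°, cos 285°) = (-0.9659, 0.2588).
Slope in that direction = a·(-0.9659) + b·(0.2588) = −0.39578.
Apparent dip = arctan|0.39578| = 21.6° (true dip is 37.7°, so apparent ≤ true as expected).

21.6°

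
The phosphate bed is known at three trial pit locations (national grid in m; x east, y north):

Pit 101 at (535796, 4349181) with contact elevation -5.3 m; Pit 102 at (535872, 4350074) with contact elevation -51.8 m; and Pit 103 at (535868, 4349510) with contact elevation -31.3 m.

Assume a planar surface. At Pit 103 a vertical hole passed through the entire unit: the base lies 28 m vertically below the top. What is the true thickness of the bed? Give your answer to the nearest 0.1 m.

Let the plane be z = a·x + b·y + c.
Pit 102−Pit 101: 76a + 893b = −46.5;  Pit 103−Pit 101: 72a + 329b = −26.
Solving gives a = −0.20156, b = −0.03492.
|∇z| = √(a²+b²) = 0.20456, so dip δ = arctan(0.20456) = 11.56°.
True thickness = vertical thickness × cos δ = 28 × cos 11.56° = 27.4 m.

27.4 m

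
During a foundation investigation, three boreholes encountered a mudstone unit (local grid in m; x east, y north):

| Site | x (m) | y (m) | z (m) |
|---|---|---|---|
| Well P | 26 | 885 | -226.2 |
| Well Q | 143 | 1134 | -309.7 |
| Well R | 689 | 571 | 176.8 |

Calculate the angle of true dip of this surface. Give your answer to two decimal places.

Two edge vectors: Well P→Well Q = (117, 249, -83.5), Well P→Well R = (663, -314, 403).
Normal n = (Well P→Well Q) × (Well P→Well R) = (74128, -102511.5, -201825).
So ∂z/∂x = −n_x/n_z = 0.36729 and ∂z/∂y = −n_y/n_z = −0.50792.
Gradient magnitude |∇z| = √(a² + b²) = √(0.13490 + 0.25799) = 0.62681.
True dip = arctan(0.62681) = 32.08°, dipping toward NW (azimuth ≈ 324°).

32.08°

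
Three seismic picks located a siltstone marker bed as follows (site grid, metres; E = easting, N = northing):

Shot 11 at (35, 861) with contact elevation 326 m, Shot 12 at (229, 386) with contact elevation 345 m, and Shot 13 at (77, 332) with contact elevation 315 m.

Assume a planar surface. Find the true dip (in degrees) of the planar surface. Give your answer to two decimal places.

10.66°

Two edge vectors: Shot 11→Shot 12 = (194, -475, 19), Shot 11→Shot 13 = (42, -529, -11).
Normal n = (Shot 11→Shot 12) × (Shot 11→Shot 13) = (15276, 2932, -82676).
So ∂z/∂E = −n_x/n_z = 0.18477 and ∂z/∂N = −n_y/n_z = 0.03546.
Gradient magnitude |∇z| = √(a² + b²) = √(0.03414 + 0.00126) = 0.18814.
True dip = arctan(0.18814) = 10.66°, dipping toward W (azimuth ≈ 259°).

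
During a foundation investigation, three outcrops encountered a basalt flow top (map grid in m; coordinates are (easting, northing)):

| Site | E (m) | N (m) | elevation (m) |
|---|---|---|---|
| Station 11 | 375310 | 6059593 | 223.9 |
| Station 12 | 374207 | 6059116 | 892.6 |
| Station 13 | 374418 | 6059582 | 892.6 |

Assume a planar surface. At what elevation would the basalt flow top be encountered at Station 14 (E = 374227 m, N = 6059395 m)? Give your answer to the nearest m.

973 m

Let the plane be z = a·E + b·N + c.
Station 12−Station 11: −1103a − 477b = 668.7;  Station 13−Station 11: −892a − 11b = 668.7.
Solving gives a = −0.75387310, b = 0.34134597.
Then c = 223.9 − a·375310 − b·6059593 = −1785257.67.
At (374227, 6059395): z = −282119.7 + 2068350.1 − 1785257.67 = 972.8 m.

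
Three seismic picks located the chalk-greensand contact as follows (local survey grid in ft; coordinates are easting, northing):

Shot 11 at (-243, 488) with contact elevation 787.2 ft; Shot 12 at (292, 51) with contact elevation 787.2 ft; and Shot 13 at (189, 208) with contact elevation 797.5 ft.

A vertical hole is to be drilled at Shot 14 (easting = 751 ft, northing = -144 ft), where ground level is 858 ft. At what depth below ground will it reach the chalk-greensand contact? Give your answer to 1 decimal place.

Two edge vectors: Shot 11→Shot 12 = (535, -437, 0), Shot 11→Shot 13 = (432, -280, 10.3).
Normal n = (Shot 11→Shot 12) × (Shot 11→Shot 13) = (-4501.1, -5510.5, 38984).
So ∂z/∂easting = −n_x/n_z = 0.11546 and ∂z/∂northing = −n_y/n_z = 0.14135.
Intercept c from Shot 11: 787.2 + 28.06 − 68.98 = 746.28.
At (751, -144): z_contact = 86.71 − 20.35 + 746.28 = 812.63 ft.
Depth below ground = 858 − 812.63 = 45.4 ft.

45.4 ft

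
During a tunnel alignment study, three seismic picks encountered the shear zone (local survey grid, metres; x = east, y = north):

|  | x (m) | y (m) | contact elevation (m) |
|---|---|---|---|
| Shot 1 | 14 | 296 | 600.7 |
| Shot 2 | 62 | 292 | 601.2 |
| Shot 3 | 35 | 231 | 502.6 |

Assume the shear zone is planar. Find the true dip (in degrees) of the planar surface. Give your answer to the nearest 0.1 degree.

Let the plane be z = a·x + b·y + c.
Shot 2−Shot 1: 48a − 4b = 0.5;  Shot 3−Shot 1: 21a − 65b = −98.1.
Solving gives a = 0.13995, b = 1.55445.
Gradient magnitude |∇z| = √(a² + b²) = √(0.01959 + 2.41630) = 1.56073.
True dip = arctan(1.56073) = 57.4°, dipping toward S (azimuth ≈ 185°).

57.4°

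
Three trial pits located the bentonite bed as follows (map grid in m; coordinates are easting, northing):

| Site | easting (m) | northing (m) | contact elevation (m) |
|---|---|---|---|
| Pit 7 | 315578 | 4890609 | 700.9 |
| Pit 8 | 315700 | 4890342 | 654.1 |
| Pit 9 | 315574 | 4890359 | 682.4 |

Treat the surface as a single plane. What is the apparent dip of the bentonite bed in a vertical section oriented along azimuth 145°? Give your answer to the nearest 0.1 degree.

Let the plane be z = a·easting + b·northing + c.
Pit 8−Pit 7: 122a − 267b = −46.8;  Pit 9−Pit 7: −4a − 250b = −18.5.
Solving gives a = −0.21416, b = 0.07743.
Unit vector along 145° is (sin 145°, cos 145°) = (0.5736, -0.8192).
Slope in that direction = a·(0.5736) + b·(-0.8192) = −0.18626.
Apparent dip = arctan|0.18626| = 10.6° (true dip is 12.8°, so apparent ≤ true as expected).

10.6°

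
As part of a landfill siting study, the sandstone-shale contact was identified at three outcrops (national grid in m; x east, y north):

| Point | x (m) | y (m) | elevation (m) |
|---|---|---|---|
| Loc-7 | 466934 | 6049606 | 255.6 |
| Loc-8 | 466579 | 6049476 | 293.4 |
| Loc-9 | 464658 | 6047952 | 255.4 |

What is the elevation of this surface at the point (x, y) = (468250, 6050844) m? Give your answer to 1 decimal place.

Two edge vectors: Loc-7→Loc-8 = (-355, -130, 37.8), Loc-7→Loc-9 = (-2276, -1654, -0.2).
Normal n = (Loc-7→Loc-8) × (Loc-7→Loc-9) = (62547.2, -86103.8, 291290).
So ∂z/∂x = −n_x/n_z = −0.214724845 and ∂z/∂y = −n_y/n_z = 0.295594768.
Intercept c from Loc-7: 255.6 + 100262.33 − 1788231.88 = −1687713.95.
At (468250, 6050844): z = −100544.9 + 1788597.8 − 1687713.95 = 339.0 m.

339.0 m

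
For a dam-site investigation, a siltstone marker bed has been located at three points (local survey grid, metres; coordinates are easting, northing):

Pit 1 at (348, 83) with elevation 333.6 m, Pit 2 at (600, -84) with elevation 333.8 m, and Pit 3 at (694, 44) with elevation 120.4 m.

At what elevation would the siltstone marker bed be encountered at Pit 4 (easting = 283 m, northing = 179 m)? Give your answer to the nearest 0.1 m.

274.2 m

Let the plane be z = a·easting + b·northing + c.
Pit 2−Pit 1: 252a − 167b = 0.2;  Pit 3−Pit 1: 346a − 39b = −213.2.
Solving gives a = −0.74263, b = −1.12182.
Then c = 333.6 − a·348 − b·83 = 685.15.
At (283, 179): z = −210.2 − 200.8 + 685.15 = 274.2 m.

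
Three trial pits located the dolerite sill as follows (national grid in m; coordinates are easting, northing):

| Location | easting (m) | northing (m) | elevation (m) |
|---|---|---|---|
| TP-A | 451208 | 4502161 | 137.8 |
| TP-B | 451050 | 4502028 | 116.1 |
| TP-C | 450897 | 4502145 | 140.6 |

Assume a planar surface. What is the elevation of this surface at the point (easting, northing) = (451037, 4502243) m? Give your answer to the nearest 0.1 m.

Two edge vectors: TP-A→TP-B = (-158, -133, -21.7), TP-A→TP-C = (-311, -16, 2.8).
Normal n = (TP-A→TP-B) × (TP-A→TP-C) = (-719.6, 7191.1, -38835).
So ∂z/∂easting = −n_x/n_z = −0.018529677 and ∂z/∂northing = −n_y/n_z = 0.185170594.
Intercept c from TP-A: 137.8 + 8360.74 − 833667.82 = −825169.29.
At (451037, 4502243): z = −8357.6 + 833683.0 − 825169.29 = 156.2 m.

156.2 m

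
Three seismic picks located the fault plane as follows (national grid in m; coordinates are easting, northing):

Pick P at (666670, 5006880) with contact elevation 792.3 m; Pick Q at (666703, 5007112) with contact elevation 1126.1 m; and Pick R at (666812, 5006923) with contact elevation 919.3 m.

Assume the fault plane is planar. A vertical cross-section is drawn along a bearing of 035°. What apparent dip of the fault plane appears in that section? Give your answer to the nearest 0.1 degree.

54.4°

Two edge vectors: Pick P→Pick Q = (33, 232, 333.8), Pick P→Pick R = (142, 43, 127).
Normal n = (Pick P→Pick Q) × (Pick P→Pick R) = (15110.6, 43208.6, -31525).
So ∂z/∂easting = −n_x/n_z = 0.47932 and ∂z/∂northing = −n_y/n_z = 1.37061.
Unit vector along 035° is (sin 35°, cos 35°) = (0.5736, 0.8192).
Slope in that direction = a·(0.5736) + b·(0.8192) = 1.39767.
Apparent dip = arctan|1.39767| = 54.4° (true dip is 55.4°, so apparent ≤ true as expected).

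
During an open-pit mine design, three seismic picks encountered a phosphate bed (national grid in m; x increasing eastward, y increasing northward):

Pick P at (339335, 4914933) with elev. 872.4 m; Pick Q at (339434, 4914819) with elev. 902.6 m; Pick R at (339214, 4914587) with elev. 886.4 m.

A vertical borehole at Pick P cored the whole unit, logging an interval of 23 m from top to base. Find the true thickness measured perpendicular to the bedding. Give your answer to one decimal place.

Two edge vectors: Pick P→Pick Q = (99, -114, 30.2), Pick P→Pick R = (-121, -346, 14).
Normal n = (Pick P→Pick Q) × (Pick P→Pick R) = (8853.2, -5040.2, -48048).
So ∂z/∂x = −n_x/n_z = 0.18426 and ∂z/∂y = −n_y/n_z = −0.10490.
|∇z| = √(a²+b²) = 0.21203, so dip δ = arctan(0.21203) = 11.97°.
True thickness = vertical thickness × cos δ = 23 × cos 11.97° = 22.5 m.

22.5 m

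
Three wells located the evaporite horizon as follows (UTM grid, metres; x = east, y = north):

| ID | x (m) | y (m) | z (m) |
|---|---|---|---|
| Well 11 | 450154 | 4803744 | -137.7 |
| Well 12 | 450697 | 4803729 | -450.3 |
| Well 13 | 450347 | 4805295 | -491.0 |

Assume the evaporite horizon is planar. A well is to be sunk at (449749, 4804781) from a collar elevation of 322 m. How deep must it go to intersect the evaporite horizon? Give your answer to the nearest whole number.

Two edge vectors: Well 11→Well 12 = (543, -15, -312.6), Well 11→Well 13 = (193, 1551, -353.3).
Normal n = (Well 11→Well 12) × (Well 11→Well 13) = (490142.1, 131510.1, 845088).
So ∂z/∂x = −n_x/n_z = −0.57998942 and ∂z/∂y = −n_y/n_z = −0.15561705.
Intercept c from Well 11: -137.7 + 261084.56 + 747544.46 = 1008491.32.
At (449749, 4804781): z_contact = −260849.7 − 747705.8 + 1008491.32 = -64.2 m.
Depth below ground = 322 − (-64.2) = 386 m.

386 m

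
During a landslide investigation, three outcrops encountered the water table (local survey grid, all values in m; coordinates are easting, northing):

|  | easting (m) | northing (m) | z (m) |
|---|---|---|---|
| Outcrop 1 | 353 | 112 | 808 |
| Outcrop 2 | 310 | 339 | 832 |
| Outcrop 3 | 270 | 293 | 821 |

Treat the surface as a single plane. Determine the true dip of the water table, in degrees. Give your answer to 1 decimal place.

Let the plane be z = a·easting + b·northing + c.
Outcrop 2−Outcrop 1: −43a + 227b = 24;  Outcrop 3−Outcrop 1: −83a + 181b = 13.
Solving gives a = 0.12597, b = 0.12959.
Gradient magnitude |∇z| = √(a² + b²) = √(0.01587 + 0.01679) = 0.18073.
True dip = arctan(0.18073) = 10.2°, dipping toward SW (azimuth ≈ 224°).

10.2°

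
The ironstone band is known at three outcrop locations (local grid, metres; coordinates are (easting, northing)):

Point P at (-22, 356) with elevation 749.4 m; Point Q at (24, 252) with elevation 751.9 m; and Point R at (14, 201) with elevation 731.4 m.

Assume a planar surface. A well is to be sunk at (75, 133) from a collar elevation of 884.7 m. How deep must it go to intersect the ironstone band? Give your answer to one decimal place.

131.0 m

Two edge vectors: Point P→Point Q = (46, -104, 2.5), Point P→Point R = (36, -155, -18).
Normal n = (Point P→Point Q) × (Point P→Point R) = (2259.5, 918, -3386).
So ∂z/∂E = −n_x/n_z = 0.66731 and ∂z/∂N = −n_y/n_z = 0.27112.
Intercept c from Point P: 749.4 + 14.68 − 96.52 = 667.56.
At (75, 133): z_contact = 50.05 + 36.06 + 667.56 = 753.67 m.
Depth below ground = 884.7 − 753.67 = 131.0 m.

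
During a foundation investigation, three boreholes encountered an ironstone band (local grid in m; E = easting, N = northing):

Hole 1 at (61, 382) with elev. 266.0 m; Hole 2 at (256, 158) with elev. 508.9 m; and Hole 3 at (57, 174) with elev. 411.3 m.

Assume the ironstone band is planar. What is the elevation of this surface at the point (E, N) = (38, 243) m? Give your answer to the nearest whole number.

Two edge vectors: Hole 1→Hole 2 = (195, -224, 242.9), Hole 1→Hole 3 = (-4, -208, 145.3).
Normal n = (Hole 1→Hole 2) × (Hole 1→Hole 3) = (17976, -29305.1, -41456).
So ∂z/∂E = −n_x/n_z = 0.43362 and ∂z/∂N = −n_y/n_z = −0.70690.
Intercept c from Hole 1: 266 − 26.45 + 270.03 = 509.58.
At (38, 243): z = 16.5 − 171.8 + 509.58 = 354.3 m.

354 m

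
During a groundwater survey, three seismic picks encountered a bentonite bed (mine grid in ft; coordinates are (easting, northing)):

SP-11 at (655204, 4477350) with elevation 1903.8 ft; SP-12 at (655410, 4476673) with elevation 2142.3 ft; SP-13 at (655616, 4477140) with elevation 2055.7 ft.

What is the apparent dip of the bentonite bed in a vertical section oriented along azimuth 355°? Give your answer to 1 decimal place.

16.8°

Two edge vectors: SP-11→SP-12 = (206, -677, 238.5), SP-11→SP-13 = (412, -210, 151.9).
Normal n = (SP-11→SP-12) × (SP-11→SP-13) = (-52751.3, 66970.6, 235664).
So ∂z/∂E = −n_x/n_z = 0.22384 and ∂z/∂N = −n_y/n_z = −0.28418.
Unit vector along 355° is (sin 355°, cos 355°) = (-0.0872, 0.9962).
Slope in that direction = a·(-0.0872) + b·(0.9962) = −0.30261.
Apparent dip = arctan|0.30261| = 16.8° (true dip is 19.9°, so apparent ≤ true as expected).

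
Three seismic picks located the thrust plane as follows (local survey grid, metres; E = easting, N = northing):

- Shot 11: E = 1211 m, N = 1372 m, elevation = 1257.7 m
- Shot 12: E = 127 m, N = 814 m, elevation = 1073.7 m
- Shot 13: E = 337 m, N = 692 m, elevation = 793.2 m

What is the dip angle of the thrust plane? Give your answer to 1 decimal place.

55.9°

Two edge vectors: Shot 11→Shot 12 = (-1084, -558, -184), Shot 11→Shot 13 = (-874, -680, -464.5).
Normal n = (Shot 11→Shot 12) × (Shot 11→Shot 13) = (134071, -342702, 249428).
So ∂z/∂E = −n_x/n_z = −0.53751 and ∂z/∂N = −n_y/n_z = 1.37395.
Gradient magnitude |∇z| = √(a² + b²) = √(0.28892 + 1.88774) = 1.47535.
True dip = arctan(1.47535) = 55.9°, dipping toward SSE (azimuth ≈ 159°).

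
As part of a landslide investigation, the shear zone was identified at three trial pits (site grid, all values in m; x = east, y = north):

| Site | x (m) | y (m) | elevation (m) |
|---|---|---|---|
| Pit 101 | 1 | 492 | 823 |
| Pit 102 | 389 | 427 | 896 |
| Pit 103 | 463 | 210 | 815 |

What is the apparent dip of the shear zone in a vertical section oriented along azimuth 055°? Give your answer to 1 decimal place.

25.8°

Two edge vectors: Pit 101→Pit 102 = (388, -65, 73), Pit 101→Pit 103 = (462, -282, -8).
Normal n = (Pit 101→Pit 102) × (Pit 101→Pit 103) = (21106, 36830, -79386).
So ∂z/∂x = −n_x/n_z = 0.26587 and ∂z/∂y = −n_y/n_z = 0.46394.
Unit vector along 055° is (sin 55°, cos 55°) = (0.8192, 0.5736).
Slope in that direction = a·(0.8192) + b·(0.5736) = 0.48389.
Apparent dip = arctan|0.48389| = 25.8° (true dip is 28.1°, so apparent ≤ true as expected).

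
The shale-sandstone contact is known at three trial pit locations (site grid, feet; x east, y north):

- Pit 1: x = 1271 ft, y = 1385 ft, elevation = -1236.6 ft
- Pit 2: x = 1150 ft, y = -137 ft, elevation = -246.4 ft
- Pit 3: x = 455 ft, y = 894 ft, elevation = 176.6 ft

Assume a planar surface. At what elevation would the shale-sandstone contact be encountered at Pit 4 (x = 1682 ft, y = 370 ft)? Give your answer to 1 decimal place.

Two edge vectors: Pit 1→Pit 2 = (-121, -1522, 990.2), Pit 1→Pit 3 = (-816, -491, 1413.2).
Normal n = (Pit 1→Pit 2) × (Pit 1→Pit 3) = (-1664702.2, -637006, -1182541).
So ∂z/∂x = −n_x/n_z = −1.407733 and ∂z/∂y = −n_y/n_z = −0.538676.
Intercept c from Pit 1: -1236.6 + 1789.23 + 746.07 = 1298.69.
At (1682, 370): z = −2367.8 − 199.3 + 1298.69 = -1268.4 ft.

-1268.4 ft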